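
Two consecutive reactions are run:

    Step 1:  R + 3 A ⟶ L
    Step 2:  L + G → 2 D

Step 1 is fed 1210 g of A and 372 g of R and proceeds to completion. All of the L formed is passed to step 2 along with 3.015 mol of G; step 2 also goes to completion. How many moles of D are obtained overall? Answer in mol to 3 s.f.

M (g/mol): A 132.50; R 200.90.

Step 1:
n(A) = 1210 / 132.50 = 9.132 mol
n(R) = 372.0 / 200.90 = 1.852 mol
n/ν → A: 3.044, R: 1.852; R is limiting.
n(L) produced = (1/1) × 1.852 = 1.852 mol
Step 2:
n(L) available = 1.852 mol
n(G) = 3.015 mol
n/ν → L: 1.852, G: 3.015; L is limiting.
n(D) = (2/1) × 1.852 = 3.704 mol

3.70 mol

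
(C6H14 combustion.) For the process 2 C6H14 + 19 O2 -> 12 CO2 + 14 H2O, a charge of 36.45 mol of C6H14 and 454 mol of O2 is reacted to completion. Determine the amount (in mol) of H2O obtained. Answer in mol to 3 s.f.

255 mol

n(C6H14) = 36.45 mol
n(O2) = 454.0 mol
n/ν → C6H14: 18.23, O2: 23.89; C6H14 is limiting.
n(H2O) = (14/2) × 36.45 = 255.2 mol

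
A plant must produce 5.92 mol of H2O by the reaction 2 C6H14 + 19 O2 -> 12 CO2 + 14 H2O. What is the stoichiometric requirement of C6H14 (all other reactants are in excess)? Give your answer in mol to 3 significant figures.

n(H2O) = 5.920 mol
n(C6H14) = (2/14) × 5.920 = 0.8457 mol

0.846 mol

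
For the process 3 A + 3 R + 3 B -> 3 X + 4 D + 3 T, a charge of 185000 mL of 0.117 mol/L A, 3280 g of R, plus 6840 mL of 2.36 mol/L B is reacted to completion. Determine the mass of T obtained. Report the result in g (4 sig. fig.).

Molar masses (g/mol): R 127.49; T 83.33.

1345 g

n(A) = 0.117 × 185000/1000 = 21.65 mol
n(R) = 3280 / 127.49 = 25.73 mol
n(B) = 2.36 × 6840/1000 = 16.14 mol
n/ν for A = 21.65/3 = 7.217
n/ν for R = 25.73/3 = 8.577
n/ν for B = 16.14/3 = 5.380
Smallest n/ν is B → limiting reagent.
n(T) = (3/3) × 16.14 = 16.14 mol
mass = 16.14 × 83.33 = 1345 g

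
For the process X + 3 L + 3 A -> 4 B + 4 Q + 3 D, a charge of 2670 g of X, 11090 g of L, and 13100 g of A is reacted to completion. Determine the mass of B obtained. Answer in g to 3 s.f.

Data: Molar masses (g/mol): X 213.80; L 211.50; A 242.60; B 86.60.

4330 g

n(X) = 2670 / 213.80 = 12.49 mol
n(L) = 11090 / 211.50 = 52.43 mol
n(A) = 13100 / 242.60 = 54.00 mol
n/ν for X = 12.49/1 = 12.49
n/ν for L = 52.43/3 = 17.48
n/ν for A = 54.00/3 = 18.00
Smallest n/ν is X → limiting reagent.
n(B) = (4/1) × 12.49 = 49.96 mol
mass = 49.96 × 86.60 = 4327 g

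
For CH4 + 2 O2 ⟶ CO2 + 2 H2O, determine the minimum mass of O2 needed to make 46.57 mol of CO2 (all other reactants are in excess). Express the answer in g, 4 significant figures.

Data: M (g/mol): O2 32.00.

2980 g

n(CO2) = 46.57 mol
n(O2) = (2/1) × 46.57 = 93.14 mol
mass = 93.14 × 32.00 = 2980 g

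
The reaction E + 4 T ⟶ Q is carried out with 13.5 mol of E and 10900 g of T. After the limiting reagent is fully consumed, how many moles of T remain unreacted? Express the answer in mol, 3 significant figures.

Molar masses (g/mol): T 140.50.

23.6 mol

n(E) = 13.50 mol
n(T) = 10900 / 140.50 = 77.58 mol
n/ν for E = 13.50/1 = 13.50
n/ν for T = 77.58/4 = 19.40
Smallest n/ν is E → limiting reagent.
T consumed = (4/1) × 13.50 = 54.00 mol
T remaining = 77.58 − 54.00 = 23.58 mol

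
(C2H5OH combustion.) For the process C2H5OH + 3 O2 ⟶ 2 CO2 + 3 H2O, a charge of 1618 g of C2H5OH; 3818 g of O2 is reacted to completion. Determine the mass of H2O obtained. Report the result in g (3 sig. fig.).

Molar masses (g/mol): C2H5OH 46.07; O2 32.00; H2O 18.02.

n(C2H5OH) = 1618 / 46.07 = 35.12 mol
n(O2) = 3818 / 32.00 = 119.3 mol
n/ν for C2H5OH = 35.12/1 = 35.12
n/ν for O2 = 119.3/3 = 39.77
Smallest n/ν is C2H5OH → limiting reagent.
n(H2O) = (3/1) × 35.12 = 105.4 mol
mass = 105.4 × 18.02 = 1899 g

1900 g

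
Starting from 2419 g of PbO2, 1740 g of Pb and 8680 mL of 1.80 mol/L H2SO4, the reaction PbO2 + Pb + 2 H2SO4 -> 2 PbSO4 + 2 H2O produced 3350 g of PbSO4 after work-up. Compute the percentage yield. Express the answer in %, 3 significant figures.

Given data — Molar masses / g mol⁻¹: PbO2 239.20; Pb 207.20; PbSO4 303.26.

70.7 %

n(PbO2) = 2419 / 239.20 = 10.11 mol
n(Pb) = 1740 / 207.20 = 8.398 mol
n(H2SO4) = 1.80 × 8680/1000 = 15.62 mol
n/ν for PbO2 = 10.11/1 = 10.11
n/ν for Pb = 8.398/1 = 8.398
n/ν for H2SO4 = 15.62/2 = 7.810
Smallest n/ν is H2SO4 → limiting reagent.
theoretical n(PbSO4) = (2/2) × 15.62 = 15.62 mol → 4737 g
% yield = 3350 / 4737 × 100 = 70.72 %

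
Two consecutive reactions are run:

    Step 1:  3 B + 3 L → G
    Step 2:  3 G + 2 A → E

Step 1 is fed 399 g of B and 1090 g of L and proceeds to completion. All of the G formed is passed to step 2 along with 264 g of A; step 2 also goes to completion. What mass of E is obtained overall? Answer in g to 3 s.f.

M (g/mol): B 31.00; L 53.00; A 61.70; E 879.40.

Step 1:
n(B) = 399.0 / 31.00 = 12.87 mol
n(L) = 1090 / 53.00 = 20.57 mol
n/ν → B: 4.290, L: 6.857; B is limiting.
n(G) produced = (1/3) × 12.87 = 4.290 mol
Step 2:
n(G) available = 4.290 mol
n(A) = 264.0 / 61.70 = 4.279 mol
n/ν → G: 1.430, A: 2.140; G is limiting.
n(E) = (1/3) × 4.290 = 1.430 mol
mass = 1.430 × 879.40 = 1258 g

1260 g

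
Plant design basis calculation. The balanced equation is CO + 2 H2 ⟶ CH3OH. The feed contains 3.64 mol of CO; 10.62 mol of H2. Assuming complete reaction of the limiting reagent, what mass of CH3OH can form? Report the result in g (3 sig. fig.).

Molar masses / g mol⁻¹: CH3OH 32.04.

n(CO) = 3.640 mol
n(H2) = 10.62 mol
n/ν for CO = 3.640/1 = 3.640
n/ν for H2 = 10.62/2 = 5.310
Smallest n/ν is CO → limiting reagent.
n(CH3OH) = (1/1) × 3.640 = 3.640 mol
mass = 3.640 × 32.04 = 116.6 g

117 g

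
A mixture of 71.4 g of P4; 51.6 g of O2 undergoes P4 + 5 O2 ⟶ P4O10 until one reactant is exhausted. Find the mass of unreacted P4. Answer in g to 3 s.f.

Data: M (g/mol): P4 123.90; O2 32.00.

31.4 g

n(P4) = 71.40 / 123.90 = 0.5763 mol
n(O2) = 51.60 / 32.00 = 1.613 mol
n/ν → P4: 0.5763, O2: 0.3226; O2 is limiting.
P4 consumed = (1/5) × 1.613 = 0.3226 mol
P4 remaining = 0.5763 − 0.3226 = 0.2537 mol
mass = 0.2537 × 123.90 = 31.43 g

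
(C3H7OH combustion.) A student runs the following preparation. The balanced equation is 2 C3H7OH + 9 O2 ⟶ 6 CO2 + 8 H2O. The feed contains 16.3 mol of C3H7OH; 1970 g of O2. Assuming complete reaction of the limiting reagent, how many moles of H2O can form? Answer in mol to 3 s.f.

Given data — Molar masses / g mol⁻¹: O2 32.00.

n(C3H7OH) = 16.30 mol
n(O2) = 1970 / 32.00 = 61.56 mol
n/ν for C3H7OH = 16.30/2 = 8.150
n/ν for O2 = 61.56/9 = 6.840
Smallest n/ν is O2 → limiting reagent.
n(H2O) = (8/9) × 61.56 = 54.72 mol

54.7 mol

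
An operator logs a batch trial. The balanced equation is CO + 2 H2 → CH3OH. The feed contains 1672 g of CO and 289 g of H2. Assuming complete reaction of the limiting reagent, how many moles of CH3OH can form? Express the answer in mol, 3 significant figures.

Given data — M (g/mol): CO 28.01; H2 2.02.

59.7 mol

n(CO) = 1672 / 28.01 = 59.69 mol
n(H2) = 289.0 / 2.02 = 143.1 mol
n/ν → CO: 59.69, H2: 71.55; CO is limiting.
n(CH3OH) = (1/1) × 59.69 = 59.69 mol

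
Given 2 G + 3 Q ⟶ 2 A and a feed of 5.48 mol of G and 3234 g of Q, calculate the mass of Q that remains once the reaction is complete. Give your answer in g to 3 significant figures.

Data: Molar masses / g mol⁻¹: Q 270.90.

n(G) = 5.480 mol
n(Q) = 3234 / 270.90 = 11.94 mol
n/ν for G = 5.480/2 = 2.740
n/ν for Q = 11.94/3 = 3.980
Smallest n/ν is G → limiting reagent.
Q consumed = (3/2) × 5.480 = 8.220 mol
Q remaining = 11.94 − 8.220 = 3.720 mol
mass = 3.720 × 270.90 = 1008 g

1010 g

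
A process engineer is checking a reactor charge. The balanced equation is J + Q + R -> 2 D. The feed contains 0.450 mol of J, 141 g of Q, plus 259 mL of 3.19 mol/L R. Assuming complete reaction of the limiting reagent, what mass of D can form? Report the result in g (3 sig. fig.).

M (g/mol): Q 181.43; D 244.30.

220 g

n(J) = 0.4500 mol
n(Q) = 141.0 / 181.43 = 0.7772 mol
n(R) = 3.19 × 259.0/1000 = 0.8262 mol
n/ν for J = 0.4500/1 = 0.4500
n/ν for Q = 0.7772/1 = 0.7772
n/ν for R = 0.8262/1 = 0.8262
Smallest n/ν is J → limiting reagent.
n(D) = (2/1) × 0.4500 = 0.9000 mol
mass = 0.9000 × 244.30 = 219.9 g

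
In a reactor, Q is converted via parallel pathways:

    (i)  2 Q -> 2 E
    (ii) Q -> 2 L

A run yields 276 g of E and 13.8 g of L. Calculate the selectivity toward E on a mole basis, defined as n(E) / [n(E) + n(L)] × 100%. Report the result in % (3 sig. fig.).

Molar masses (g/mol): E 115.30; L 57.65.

n(E) = 276 / 115.30 = 2.394 mol
n(L) = 13.8 / 57.65 = 0.2394 mol
selectivity = 2.394/(2.394+0.2394) × 100 = 90.91 %

90.9 %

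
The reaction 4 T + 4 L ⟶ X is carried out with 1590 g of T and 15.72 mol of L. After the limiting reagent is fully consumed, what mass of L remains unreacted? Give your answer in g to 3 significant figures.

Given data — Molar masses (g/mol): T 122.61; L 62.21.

171 g

n(T) = 1590 / 122.61 = 12.97 mol
n(L) = 15.72 mol
n/ν for T = 12.97/4 = 3.243
n/ν for L = 15.72/4 = 3.930
Smallest n/ν is T → limiting reagent.
L consumed = (4/4) × 12.97 = 12.97 mol
L remaining = 15.72 − 12.97 = 2.750 mol
mass = 2.750 × 62.21 = 171.1 g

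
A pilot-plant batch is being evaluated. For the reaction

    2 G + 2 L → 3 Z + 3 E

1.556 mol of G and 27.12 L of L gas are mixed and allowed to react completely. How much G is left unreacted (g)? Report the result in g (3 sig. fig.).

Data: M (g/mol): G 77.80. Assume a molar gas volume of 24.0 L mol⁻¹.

n(G) = 1.556 mol
n(L) = 27.12 / 24.0 = 1.130 mol
n/ν for G = 1.556/2 = 0.7780
n/ν for L = 1.130/2 = 0.5650
Smallest n/ν is L → limiting reagent.
G consumed = (2/2) × 1.130 = 1.130 mol
G remaining = 1.556 − 1.130 = 0.4260 mol
mass = 0.4260 × 77.80 = 33.14 g

33.1 g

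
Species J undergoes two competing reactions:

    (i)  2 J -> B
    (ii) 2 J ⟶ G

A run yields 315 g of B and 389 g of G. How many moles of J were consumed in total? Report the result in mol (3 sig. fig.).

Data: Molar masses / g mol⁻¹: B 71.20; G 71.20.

n(B) = 315 / 71.20 = 4.424 mol
n(G) = 389 / 71.20 = 5.463 mol
n(J) via (i) = (2/1)×4.424 = 8.848 mol
n(J) via (ii) = (2/1)×5.463 = 10.93 mol
total n(J) = 8.848 + 10.93 = 19.78 mol

19.8 mol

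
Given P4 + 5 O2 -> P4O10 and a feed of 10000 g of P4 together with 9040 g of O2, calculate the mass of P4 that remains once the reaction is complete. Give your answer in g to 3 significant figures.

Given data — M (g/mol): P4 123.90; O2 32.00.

n(P4) = 10000 / 123.90 = 80.71 mol
n(O2) = 9040 / 32.00 = 282.5 mol
n/ν → P4: 80.71, O2: 56.50; O2 is limiting.
P4 consumed = (1/5) × 282.5 = 56.50 mol
P4 remaining = 80.71 − 56.50 = 24.21 mol
mass = 24.21 × 123.90 = 3000 g

3000 g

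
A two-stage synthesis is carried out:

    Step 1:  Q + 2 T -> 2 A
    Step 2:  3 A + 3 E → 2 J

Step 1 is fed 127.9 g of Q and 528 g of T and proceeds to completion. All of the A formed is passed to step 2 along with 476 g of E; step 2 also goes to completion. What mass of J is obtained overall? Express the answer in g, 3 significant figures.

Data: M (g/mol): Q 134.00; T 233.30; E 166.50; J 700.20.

Step 1:
n(Q) = 127.9 / 134.00 = 0.9545 mol
n(T) = 528.0 / 233.30 = 2.263 mol
n/ν for Q = 0.9545/1 = 0.9545
n/ν for T = 2.263/2 = 1.132
Smallest n/ν is Q → limiting reagent.
n(A) produced = (2/1) × 0.9545 = 1.909 mol
Step 2:
n(A) available = 1.909 mol
n(E) = 476.0 / 166.50 = 2.859 mol
n/ν for A = 1.909/3 = 0.6363
n/ν for E = 2.859/3 = 0.9530
Smallest n/ν is A → limiting reagent.
n(J) = (2/3) × 1.909 = 1.273 mol
mass = 1.273 × 700.20 = 891.4 g

891 g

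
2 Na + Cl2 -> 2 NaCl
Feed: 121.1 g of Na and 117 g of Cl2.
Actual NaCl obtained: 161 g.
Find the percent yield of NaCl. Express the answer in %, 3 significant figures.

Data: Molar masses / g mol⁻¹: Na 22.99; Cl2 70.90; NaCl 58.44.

n(Na) = 121.1 / 22.99 = 5.268 mol
n(Cl2) = 117.0 / 70.90 = 1.650 mol
n/ν → Na: 2.634, Cl2: 1.650; Cl2 is limiting.
theoretical n(NaCl) = (2/1) × 1.650 = 3.300 mol → 192.9 g
% yield = 161 / 192.9 × 100 = 83.46 %

83.5 %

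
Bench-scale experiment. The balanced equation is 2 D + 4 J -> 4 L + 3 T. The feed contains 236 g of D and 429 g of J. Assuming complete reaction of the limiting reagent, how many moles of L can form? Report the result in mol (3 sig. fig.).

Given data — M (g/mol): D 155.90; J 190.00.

2.26 mol

n(D) = 236.0 / 155.90 = 1.514 mol
n(J) = 429.0 / 190.00 = 2.258 mol
n/ν for D = 1.514/2 = 0.7570
n/ν for J = 2.258/4 = 0.5645
Smallest n/ν is J → limiting reagent.
n(L) = (4/4) × 2.258 = 2.258 mol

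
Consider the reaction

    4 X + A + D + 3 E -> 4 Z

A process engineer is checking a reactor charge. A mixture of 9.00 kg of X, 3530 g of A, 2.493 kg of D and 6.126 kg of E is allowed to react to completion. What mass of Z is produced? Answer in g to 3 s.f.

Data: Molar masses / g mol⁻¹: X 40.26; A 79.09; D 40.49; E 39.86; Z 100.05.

n(X) = 9.000×1000 / 40.26 = 223.5 mol
n(A) = 3530 / 79.09 = 44.63 mol
n(D) = 2.493×1000 / 40.49 = 61.57 mol
n(E) = 6.126×1000 / 39.86 = 153.7 mol
n/ν for X = 223.5/4 = 55.88
n/ν for A = 44.63/1 = 44.63
n/ν for D = 61.57/1 = 61.57
n/ν for E = 153.7/3 = 51.23
Smallest n/ν is A → limiting reagent.
n(Z) = (4/1) × 44.63 = 178.5 mol
mass = 178.5 × 100.05 = 17860 g

17900 g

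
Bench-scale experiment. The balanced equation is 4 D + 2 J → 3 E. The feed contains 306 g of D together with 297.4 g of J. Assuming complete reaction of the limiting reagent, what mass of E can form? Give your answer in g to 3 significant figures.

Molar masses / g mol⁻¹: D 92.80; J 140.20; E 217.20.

537 g

n(D) = 306.0 / 92.80 = 3.297 mol
n(J) = 297.4 / 140.20 = 2.121 mol
n/ν → D: 0.8243, J: 1.061; D is limiting.
n(E) = (3/4) × 3.297 = 2.473 mol
mass = 2.473 × 217.20 = 537.1 g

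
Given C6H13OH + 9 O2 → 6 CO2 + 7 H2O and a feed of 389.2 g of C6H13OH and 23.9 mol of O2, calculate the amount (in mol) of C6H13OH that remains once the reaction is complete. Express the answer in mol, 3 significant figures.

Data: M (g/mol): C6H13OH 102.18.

1.15 mol

n(C6H13OH) = 389.2 / 102.18 = 3.809 mol
n(O2) = 23.90 mol
n/ν for C6H13OH = 3.809/1 = 3.809
n/ν for O2 = 23.90/9 = 2.656
Smallest n/ν is O2 → limiting reagent.
C6H13OH consumed = (1/9) × 23.90 = 2.656 mol
C6H13OH remaining = 3.809 − 2.656 = 1.153 mol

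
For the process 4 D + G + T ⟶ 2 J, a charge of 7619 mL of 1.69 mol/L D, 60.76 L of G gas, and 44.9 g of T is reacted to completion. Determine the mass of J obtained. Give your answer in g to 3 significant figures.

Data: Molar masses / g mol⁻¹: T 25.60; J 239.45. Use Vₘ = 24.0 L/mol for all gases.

840 g

n(D) = 1.69 × 7619/1000 = 12.88 mol
n(G) = 60.76 / 24.0 = 2.532 mol
n(T) = 44.90 / 25.60 = 1.754 mol
n/ν → D: 3.220, G: 2.532, T: 1.754; T is limiting.
n(J) = (2/1) × 1.754 = 3.508 mol
mass = 3.508 × 239.45 = 840.0 g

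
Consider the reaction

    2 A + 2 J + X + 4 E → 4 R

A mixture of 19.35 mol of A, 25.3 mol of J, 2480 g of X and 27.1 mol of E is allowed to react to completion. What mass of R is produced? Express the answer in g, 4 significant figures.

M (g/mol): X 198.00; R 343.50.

n(A) = 19.35 mol
n(J) = 25.30 mol
n(X) = 2480 / 198.00 = 12.53 mol
n(E) = 27.10 mol
n/ν for A = 19.35/2 = 9.675
n/ν for J = 25.30/2 = 12.65
n/ν for X = 12.53/1 = 12.53
n/ν for E = 27.10/4 = 6.775
Smallest n/ν is E → limiting reagent.
n(R) = (4/4) × 27.10 = 27.10 mol
mass = 27.10 × 343.50 = 9309 g

9309 g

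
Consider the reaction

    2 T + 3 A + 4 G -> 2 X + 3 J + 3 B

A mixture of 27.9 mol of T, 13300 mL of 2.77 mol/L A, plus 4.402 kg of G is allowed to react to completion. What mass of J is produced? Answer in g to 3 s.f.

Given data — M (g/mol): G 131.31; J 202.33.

n(T) = 27.90 mol
n(A) = 2.77 × 13300/1000 = 36.84 mol
n(G) = 4.402×1000 / 131.31 = 33.52 mol
n/ν for T = 27.90/2 = 13.95
n/ν for A = 36.84/3 = 12.28
n/ν for G = 33.52/4 = 8.380
Smallest n/ν is G → limiting reagent.
n(J) = (3/4) × 33.52 = 25.14 mol
mass = 25.14 × 202.33 = 5087 g

5090 g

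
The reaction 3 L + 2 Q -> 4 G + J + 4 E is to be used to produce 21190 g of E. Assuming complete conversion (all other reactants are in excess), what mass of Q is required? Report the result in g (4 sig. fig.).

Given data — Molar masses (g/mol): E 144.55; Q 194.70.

14270 g

n(E) = 21190 / 144.55 = 146.6 mol
n(Q) = (2/4) × 146.6 = 73.30 mol
mass = 73.30 × 194.70 = 14270 g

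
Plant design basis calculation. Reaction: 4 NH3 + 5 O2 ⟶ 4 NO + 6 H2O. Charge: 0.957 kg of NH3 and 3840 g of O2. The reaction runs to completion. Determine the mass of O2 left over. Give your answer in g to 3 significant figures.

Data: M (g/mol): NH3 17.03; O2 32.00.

1590 g

n(NH3) = 0.9570×1000 / 17.03 = 56.19 mol
n(O2) = 3840 / 32.00 = 120.0 mol
n/ν → NH3: 14.05, O2: 24.00; NH3 is limiting.
O2 consumed = (5/4) × 56.19 = 70.24 mol
O2 remaining = 120.0 − 70.24 = 49.76 mol
mass = 49.76 × 32.00 = 1592 g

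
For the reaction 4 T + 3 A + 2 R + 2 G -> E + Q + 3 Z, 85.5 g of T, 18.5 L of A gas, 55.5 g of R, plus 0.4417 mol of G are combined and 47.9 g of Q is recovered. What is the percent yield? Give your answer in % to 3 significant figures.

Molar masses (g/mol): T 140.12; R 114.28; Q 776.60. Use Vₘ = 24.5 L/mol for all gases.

n(T) = 85.50 / 140.12 = 0.6102 mol
n(A) = 18.50 / 24.5 = 0.7551 mol
n(R) = 55.50 / 114.28 = 0.4856 mol
n(G) = 0.4417 mol
n/ν for T = 0.6102/4 = 0.1526
n/ν for A = 0.7551/3 = 0.2517
n/ν for R = 0.4856/2 = 0.2428
n/ν for G = 0.4417/2 = 0.2209
Smallest n/ν is T → limiting reagent.
theoretical n(Q) = (1/4) × 0.6102 = 0.1526 mol → 118.5 g
% yield = 47.9 / 118.5 × 100 = 40.42 %

40.4 %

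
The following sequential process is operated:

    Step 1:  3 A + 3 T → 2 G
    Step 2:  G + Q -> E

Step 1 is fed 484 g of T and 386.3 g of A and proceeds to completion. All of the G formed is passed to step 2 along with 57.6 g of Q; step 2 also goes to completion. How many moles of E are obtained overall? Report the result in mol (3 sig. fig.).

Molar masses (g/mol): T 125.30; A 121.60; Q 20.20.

2.12 mol

Step 1:
n(T) = 484.0 / 125.30 = 3.863 mol
n(A) = 386.3 / 121.60 = 3.177 mol
n/ν for T = 3.863/3 = 1.288
n/ν for A = 3.177/3 = 1.059
Smallest n/ν is A → limiting reagent.
n(G) produced = (2/3) × 3.177 = 2.118 mol
Step 2:
n(G) available = 2.118 mol
n(Q) = 57.60 / 20.20 = 2.851 mol
n/ν for G = 2.118/1 = 2.118
n/ν for Q = 2.851/1 = 2.851
Smallest n/ν is G → limiting reagent.
n(E) = (1/1) × 2.118 = 2.118 mol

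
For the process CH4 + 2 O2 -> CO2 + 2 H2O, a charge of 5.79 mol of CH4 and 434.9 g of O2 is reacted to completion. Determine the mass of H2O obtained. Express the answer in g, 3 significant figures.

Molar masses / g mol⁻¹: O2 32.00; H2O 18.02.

n(CH4) = 5.790 mol
n(O2) = 434.9 / 32.00 = 13.59 mol
n/ν for CH4 = 5.790/1 = 5.790
n/ν for O2 = 13.59/2 = 6.795
Smallest n/ν is CH4 → limiting reagent.
n(H2O) = (2/1) × 5.790 = 11.58 mol
mass = 11.58 × 18.02 = 208.7 g

209 g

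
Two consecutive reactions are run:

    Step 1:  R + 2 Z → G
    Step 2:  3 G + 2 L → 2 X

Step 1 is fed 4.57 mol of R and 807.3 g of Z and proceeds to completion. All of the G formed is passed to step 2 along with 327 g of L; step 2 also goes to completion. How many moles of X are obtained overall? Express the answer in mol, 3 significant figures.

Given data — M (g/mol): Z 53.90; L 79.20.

3.05 mol

Step 1:
n(R) = 4.570 mol
n(Z) = 807.3 / 53.90 = 14.98 mol
n/ν for R = 4.570/1 = 4.570
n/ν for Z = 14.98/2 = 7.490
Smallest n/ν is R → limiting reagent.
n(G) produced = (1/1) × 4.570 = 4.570 mol
Step 2:
n(G) available = 4.570 mol
n(L) = 327.0 / 79.20 = 4.129 mol
n/ν for G = 4.570/3 = 1.523
n/ν for L = 4.129/2 = 2.065
Smallest n/ν is G → limiting reagent.
n(X) = (2/3) × 4.570 = 3.047 mol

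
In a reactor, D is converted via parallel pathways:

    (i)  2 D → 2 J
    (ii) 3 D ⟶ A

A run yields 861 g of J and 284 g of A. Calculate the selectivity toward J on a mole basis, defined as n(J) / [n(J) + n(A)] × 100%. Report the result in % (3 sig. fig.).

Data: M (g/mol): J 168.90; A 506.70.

90.1 %

n(J) = 861 / 168.90 = 5.098 mol
n(A) = 284 / 506.70 = 0.5605 mol
selectivity = 5.098/(5.098+0.5605) × 100 = 90.09 %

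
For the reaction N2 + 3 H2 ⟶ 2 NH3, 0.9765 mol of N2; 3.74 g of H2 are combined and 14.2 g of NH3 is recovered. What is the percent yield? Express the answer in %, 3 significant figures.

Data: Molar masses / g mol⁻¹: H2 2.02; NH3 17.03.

n(N2) = 0.9765 mol
n(H2) = 3.740 / 2.02 = 1.851 mol
n/ν → N2: 0.9765, H2: 0.6170; H2 is limiting.
theoretical n(NH3) = (2/3) × 1.851 = 1.234 mol → 21.02 g
% yield = 14.2 / 21.02 × 100 = 67.55 %

67.6 %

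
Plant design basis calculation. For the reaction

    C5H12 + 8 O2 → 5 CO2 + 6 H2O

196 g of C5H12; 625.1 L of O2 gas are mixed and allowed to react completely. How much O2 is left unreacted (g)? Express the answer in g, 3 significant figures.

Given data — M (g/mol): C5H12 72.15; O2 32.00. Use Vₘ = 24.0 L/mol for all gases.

n(C5H12) = 196.0 / 72.15 = 2.717 mol
n(O2) = 625.1 / 24.0 = 26.05 mol
n/ν → C5H12: 2.717, O2: 3.256; C5H12 is limiting.
O2 consumed = (8/1) × 2.717 = 21.74 mol
O2 remaining = 26.05 − 21.74 = 4.310 mol
mass = 4.310 × 32.00 = 137.9 g

138 g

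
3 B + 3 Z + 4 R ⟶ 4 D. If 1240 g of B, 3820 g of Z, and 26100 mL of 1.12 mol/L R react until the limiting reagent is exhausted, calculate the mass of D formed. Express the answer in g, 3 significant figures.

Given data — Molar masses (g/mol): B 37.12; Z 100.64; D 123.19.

n(B) = 1240 / 37.12 = 33.41 mol
n(Z) = 3820 / 100.64 = 37.96 mol
n(R) = 1.12 × 26100/1000 = 29.23 mol
n/ν for B = 33.41/3 = 11.14
n/ν for Z = 37.96/3 = 12.65
n/ν for R = 29.23/4 = 7.308
Smallest n/ν is R → limiting reagent.
n(D) = (4/4) × 29.23 = 29.23 mol
mass = 29.23 × 123.19 = 3601 g

3600 g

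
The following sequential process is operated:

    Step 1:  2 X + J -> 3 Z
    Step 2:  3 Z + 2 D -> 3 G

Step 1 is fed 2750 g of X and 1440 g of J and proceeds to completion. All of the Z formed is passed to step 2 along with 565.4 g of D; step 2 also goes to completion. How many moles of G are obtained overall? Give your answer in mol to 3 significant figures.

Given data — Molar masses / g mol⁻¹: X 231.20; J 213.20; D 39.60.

17.8 mol

Step 1:
n(X) = 2750 / 231.20 = 11.89 mol
n(J) = 1440 / 213.20 = 6.754 mol
n/ν for X = 11.89/2 = 5.945
n/ν for J = 6.754/1 = 6.754
Smallest n/ν is X → limiting reagent.
n(Z) produced = (3/2) × 11.89 = 17.84 mol
Step 2:
n(Z) available = 17.84 mol
n(D) = 565.4 / 39.60 = 14.28 mol
n/ν for Z = 17.84/3 = 5.947
n/ν for D = 14.28/2 = 7.140
Smallest n/ν is Z → limiting reagent.
n(G) = (3/3) × 17.84 = 17.84 mol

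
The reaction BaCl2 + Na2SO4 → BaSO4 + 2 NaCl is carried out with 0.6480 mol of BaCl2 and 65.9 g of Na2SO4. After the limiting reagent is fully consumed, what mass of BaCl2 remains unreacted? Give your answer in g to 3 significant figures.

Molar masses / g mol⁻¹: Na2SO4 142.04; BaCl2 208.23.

n(BaCl2) = 0.6480 mol
n(Na2SO4) = 65.90 / 142.04 = 0.4640 mol
n/ν for BaCl2 = 0.6480/1 = 0.6480
n/ν for Na2SO4 = 0.4640/1 = 0.4640
Smallest n/ν is Na2SO4 → limiting reagent.
BaCl2 consumed = (1/1) × 0.4640 = 0.4640 mol
BaCl2 remaining = 0.6480 − 0.4640 = 0.1840 mol
mass = 0.1840 × 208.23 = 38.31 g

38.3 g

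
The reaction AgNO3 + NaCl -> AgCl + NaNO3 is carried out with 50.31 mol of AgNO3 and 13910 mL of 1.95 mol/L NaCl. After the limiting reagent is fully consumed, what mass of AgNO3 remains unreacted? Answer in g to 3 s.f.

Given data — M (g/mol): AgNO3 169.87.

3940 g

n(AgNO3) = 50.31 mol
n(NaCl) = 1.95 × 13910/1000 = 27.12 mol
n/ν for AgNO3 = 50.31/1 = 50.31
n/ν for NaCl = 27.12/1 = 27.12
Smallest n/ν is NaCl → limiting reagent.
AgNO3 consumed = (1/1) × 27.12 = 27.12 mol
AgNO3 remaining = 50.31 − 27.12 = 23.19 mol
mass = 23.19 × 169.87 = 3939 g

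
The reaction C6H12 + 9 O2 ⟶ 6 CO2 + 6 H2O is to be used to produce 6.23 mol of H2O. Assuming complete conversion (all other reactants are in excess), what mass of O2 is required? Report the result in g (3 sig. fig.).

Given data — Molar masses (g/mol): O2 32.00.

299 g

n(H2O) = 6.230 mol
n(O2) = (9/6) × 6.230 = 9.345 mol
mass = 9.345 × 32.00 = 299.0 g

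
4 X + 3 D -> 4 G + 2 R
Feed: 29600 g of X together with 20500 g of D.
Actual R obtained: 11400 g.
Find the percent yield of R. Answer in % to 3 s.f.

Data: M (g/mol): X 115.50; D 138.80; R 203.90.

56.8 %

n(X) = 29600 / 115.50 = 256.3 mol
n(D) = 20500 / 138.80 = 147.7 mol
n/ν → X: 64.08, D: 49.23; D is limiting.
theoretical n(R) = (2/3) × 147.7 = 98.47 mol → 20080 g
% yield = 11400 / 20080 × 100 = 56.77 %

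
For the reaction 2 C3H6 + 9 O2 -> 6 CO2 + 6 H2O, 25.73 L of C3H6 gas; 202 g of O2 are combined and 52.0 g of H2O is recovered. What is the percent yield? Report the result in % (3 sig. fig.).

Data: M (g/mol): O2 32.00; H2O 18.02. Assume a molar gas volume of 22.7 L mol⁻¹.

84.9 %

n(C3H6) = 25.73 / 22.7 = 1.133 mol
n(O2) = 202.0 / 32.00 = 6.313 mol
n/ν for C3H6 = 1.133/2 = 0.5665
n/ν for O2 = 6.313/9 = 0.7014
Smallest n/ν is C3H6 → limiting reagent.
theoretical n(H2O) = (6/2) × 1.133 = 3.399 mol → 61.25 g
% yield = 52.0 / 61.25 × 100 = 84.90 %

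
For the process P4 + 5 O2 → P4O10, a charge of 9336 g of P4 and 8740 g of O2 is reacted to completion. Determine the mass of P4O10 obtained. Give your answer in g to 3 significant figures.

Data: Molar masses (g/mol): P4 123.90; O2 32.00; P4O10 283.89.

n(P4) = 9336 / 123.90 = 75.35 mol
n(O2) = 8740 / 32.00 = 273.1 mol
n/ν for P4 = 75.35/1 = 75.35
n/ν for O2 = 273.1/5 = 54.62
Smallest n/ν is O2 → limiting reagent.
n(P4O10) = (1/5) × 273.1 = 54.62 mol
mass = 54.62 × 283.89 = 15510 g

15500 g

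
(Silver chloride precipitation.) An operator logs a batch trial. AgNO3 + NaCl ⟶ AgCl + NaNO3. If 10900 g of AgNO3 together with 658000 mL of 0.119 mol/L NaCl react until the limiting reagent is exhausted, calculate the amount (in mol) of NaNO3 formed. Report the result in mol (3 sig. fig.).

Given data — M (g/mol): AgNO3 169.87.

64.2 mol

n(AgNO3) = 10900 / 169.87 = 64.17 mol
n(NaCl) = 0.119 × 658000/1000 = 78.30 mol
n/ν for AgNO3 = 64.17/1 = 64.17
n/ν for NaCl = 78.30/1 = 78.30
Smallest n/ν is AgNO3 → limiting reagent.
n(NaNO3) = (1/1) × 64.17 = 64.17 mol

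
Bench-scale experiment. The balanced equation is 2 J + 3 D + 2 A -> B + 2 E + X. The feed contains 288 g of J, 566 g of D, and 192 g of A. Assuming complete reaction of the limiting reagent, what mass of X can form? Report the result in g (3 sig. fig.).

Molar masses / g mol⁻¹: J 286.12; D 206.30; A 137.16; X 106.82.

53.8 g

n(J) = 288.0 / 286.12 = 1.007 mol
n(D) = 566.0 / 206.30 = 2.744 mol
n(A) = 192.0 / 137.16 = 1.400 mol
n/ν for J = 1.007/2 = 0.5035
n/ν for D = 2.744/3 = 0.9147
n/ν for A = 1.400/2 = 0.7000
Smallest n/ν is J → limiting reagent.
n(X) = (1/2) × 1.007 = 0.5035 mol
mass = 0.5035 × 106.82 = 53.78 g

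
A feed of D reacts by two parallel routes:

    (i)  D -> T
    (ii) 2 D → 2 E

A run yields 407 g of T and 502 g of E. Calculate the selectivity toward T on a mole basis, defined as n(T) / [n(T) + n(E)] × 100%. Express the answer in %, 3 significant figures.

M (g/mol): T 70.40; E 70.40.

n(T) = 407 / 70.40 = 5.781 mol
n(E) = 502 / 70.40 = 7.131 mol
selectivity = 5.781/(5.781+7.131) × 100 = 44.77 %

44.8 %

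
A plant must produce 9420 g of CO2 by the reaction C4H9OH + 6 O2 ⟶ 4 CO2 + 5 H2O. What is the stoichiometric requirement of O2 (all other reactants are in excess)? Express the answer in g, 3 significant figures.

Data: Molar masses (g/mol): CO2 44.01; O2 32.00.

10300 g

n(CO2) = 9420 / 44.01 = 214.0 mol
n(O2) = (6/4) × 214.0 = 321.0 mol
mass = 321.0 × 32.00 = 10270 g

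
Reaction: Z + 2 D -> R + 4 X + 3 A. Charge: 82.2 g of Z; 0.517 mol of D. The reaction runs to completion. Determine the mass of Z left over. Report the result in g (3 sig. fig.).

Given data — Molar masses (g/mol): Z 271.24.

12.1 g

n(Z) = 82.20 / 271.24 = 0.3031 mol
n(D) = 0.5170 mol
n/ν → Z: 0.3031, D: 0.2585; D is limiting.
Z consumed = (1/2) × 0.5170 = 0.2585 mol
Z remaining = 0.3031 − 0.2585 = 0.04460 mol
mass = 0.04460 × 271.24 = 12.10 g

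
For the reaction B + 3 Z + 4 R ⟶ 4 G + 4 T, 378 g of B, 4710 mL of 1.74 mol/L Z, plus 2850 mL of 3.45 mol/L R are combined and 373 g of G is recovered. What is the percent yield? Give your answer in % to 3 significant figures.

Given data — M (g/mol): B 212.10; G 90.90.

n(B) = 378.0 / 212.10 = 1.782 mol
n(Z) = 1.74 × 4710/1000 = 8.195 mol
n(R) = 3.45 × 2850/1000 = 9.833 mol
n/ν → B: 1.782, Z: 2.732, R: 2.458; B is limiting.
theoretical n(G) = (4/1) × 1.782 = 7.128 mol → 647.9 g
% yield = 373 / 647.9 × 100 = 57.57 %

57.6 %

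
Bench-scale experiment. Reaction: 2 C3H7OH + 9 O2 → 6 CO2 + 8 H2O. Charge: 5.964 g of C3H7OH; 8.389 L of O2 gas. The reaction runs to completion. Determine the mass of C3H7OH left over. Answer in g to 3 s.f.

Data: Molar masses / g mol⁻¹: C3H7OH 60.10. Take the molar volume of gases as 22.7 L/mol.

1.03 g

n(C3H7OH) = 5.964 / 60.10 = 0.09923 mol
n(O2) = 8.389 / 22.7 = 0.3696 mol
n/ν for C3H7OH = 0.09923/2 = 0.04962
n/ν for O2 = 0.3696/9 = 0.04107
Smallest n/ν is O2 → limiting reagent.
C3H7OH consumed = (2/9) × 0.3696 = 0.08213 mol
C3H7OH remaining = 0.09923 − 0.08213 = 0.01710 mol
mass = 0.01710 × 60.10 = 1.028 g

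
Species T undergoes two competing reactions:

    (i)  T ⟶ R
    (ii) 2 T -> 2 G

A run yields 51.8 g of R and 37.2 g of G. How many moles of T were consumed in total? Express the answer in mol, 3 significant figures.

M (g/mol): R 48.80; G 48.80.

1.82 mol

n(R) = 51.8 / 48.80 = 1.061 mol
n(G) = 37.2 / 48.80 = 0.7623 mol
n(T) via (i) = (1/1)×1.061 = 1.061 mol
n(T) via (ii) = (2/2)×0.7623 = 0.7623 mol
total n(T) = 1.061 + 0.7623 = 1.823 mol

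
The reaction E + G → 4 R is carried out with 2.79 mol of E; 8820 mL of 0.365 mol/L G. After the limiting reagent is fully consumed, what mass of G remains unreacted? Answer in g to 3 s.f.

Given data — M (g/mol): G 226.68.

97.3 g

n(E) = 2.790 mol
n(G) = 0.365 × 8820/1000 = 3.219 mol
n/ν for E = 2.790/1 = 2.790
n/ν for G = 3.219/1 = 3.219
Smallest n/ν is E → limiting reagent.
G consumed = (1/1) × 2.790 = 2.790 mol
G remaining = 3.219 − 2.790 = 0.4290 mol
mass = 0.4290 × 226.68 = 97.25 g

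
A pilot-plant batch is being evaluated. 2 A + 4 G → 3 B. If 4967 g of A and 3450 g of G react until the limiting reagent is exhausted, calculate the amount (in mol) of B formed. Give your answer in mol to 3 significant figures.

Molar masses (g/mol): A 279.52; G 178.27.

n(A) = 4967 / 279.52 = 17.77 mol
n(G) = 3450 / 178.27 = 19.35 mol
n/ν for A = 17.77/2 = 8.885
n/ν for G = 19.35/4 = 4.838
Smallest n/ν is G → limiting reagent.
n(B) = (3/4) × 19.35 = 14.51 mol

14.5 mol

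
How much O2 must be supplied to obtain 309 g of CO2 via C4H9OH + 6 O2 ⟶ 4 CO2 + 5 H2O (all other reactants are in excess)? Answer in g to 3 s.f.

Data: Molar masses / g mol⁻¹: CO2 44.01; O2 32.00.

n(CO2) = 309 / 44.01 = 7.021 mol
n(O2) = (6/4) × 7.021 = 10.53 mol
mass = 10.53 × 32.00 = 337.0 g

337 g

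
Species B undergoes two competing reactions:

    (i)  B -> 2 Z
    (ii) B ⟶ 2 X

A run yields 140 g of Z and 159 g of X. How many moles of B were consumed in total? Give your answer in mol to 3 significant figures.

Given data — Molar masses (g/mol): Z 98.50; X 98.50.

n(Z) = 140 / 98.50 = 1.421 mol
n(X) = 159 / 98.50 = 1.614 mol
n(B) via (i) = (1/2)×1.421 = 0.7105 mol
n(B) via (ii) = (1/2)×1.614 = 0.8070 mol
total n(B) = 0.7105 + 0.8070 = 1.518 mol

1.52 mol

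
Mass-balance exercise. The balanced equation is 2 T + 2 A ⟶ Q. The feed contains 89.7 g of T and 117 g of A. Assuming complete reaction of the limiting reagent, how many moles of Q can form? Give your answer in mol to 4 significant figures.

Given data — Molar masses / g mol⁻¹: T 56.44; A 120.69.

0.4847 mol

n(T) = 89.70 / 56.44 = 1.589 mol
n(A) = 117.0 / 120.69 = 0.9694 mol
n/ν for T = 1.589/2 = 0.7945
n/ν for A = 0.9694/2 = 0.4847
Smallest n/ν is A → limiting reagent.
n(Q) = (1/2) × 0.9694 = 0.4847 mol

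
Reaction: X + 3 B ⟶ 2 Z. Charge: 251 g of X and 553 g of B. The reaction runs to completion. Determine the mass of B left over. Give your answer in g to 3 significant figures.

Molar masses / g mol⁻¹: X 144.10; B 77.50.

n(X) = 251.0 / 144.10 = 1.742 mol
n(B) = 553.0 / 77.50 = 7.135 mol
n/ν for X = 1.742/1 = 1.742
n/ν for B = 7.135/3 = 2.378
Smallest n/ν is X → limiting reagent.
B consumed = (3/1) × 1.742 = 5.226 mol
B remaining = 7.135 − 5.226 = 1.909 mol
mass = 1.909 × 77.50 = 147.9 g

148 g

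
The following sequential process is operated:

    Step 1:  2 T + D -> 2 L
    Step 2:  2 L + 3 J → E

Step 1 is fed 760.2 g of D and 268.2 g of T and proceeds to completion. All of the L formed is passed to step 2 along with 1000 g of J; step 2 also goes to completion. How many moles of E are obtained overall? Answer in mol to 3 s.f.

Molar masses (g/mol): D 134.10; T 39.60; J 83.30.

3.39 mol

Step 1:
n(D) = 760.2 / 134.10 = 5.669 mol
n(T) = 268.2 / 39.60 = 6.773 mol
n/ν for D = 5.669/1 = 5.669
n/ν for T = 6.773/2 = 3.387
Smallest n/ν is T → limiting reagent.
n(L) produced = (2/2) × 6.773 = 6.773 mol
Step 2:
n(L) available = 6.773 mol
n(J) = 1000 / 83.30 = 12.00 mol
n/ν for L = 6.773/2 = 3.387
n/ν for J = 12.00/3 = 4.000
Smallest n/ν is L → limiting reagent.
n(E) = (1/2) × 6.773 = 3.387 mol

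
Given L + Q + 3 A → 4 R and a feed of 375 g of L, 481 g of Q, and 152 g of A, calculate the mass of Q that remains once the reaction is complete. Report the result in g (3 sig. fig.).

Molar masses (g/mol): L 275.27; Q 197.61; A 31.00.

212 g

n(L) = 375.0 / 275.27 = 1.362 mol
n(Q) = 481.0 / 197.61 = 2.434 mol
n(A) = 152.0 / 31.00 = 4.903 mol
n/ν → L: 1.362, Q: 2.434, A: 1.634; L is limiting.
Q consumed = (1/1) × 1.362 = 1.362 mol
Q remaining = 2.434 − 1.362 = 1.072 mol
mass = 1.072 × 197.61 = 211.8 g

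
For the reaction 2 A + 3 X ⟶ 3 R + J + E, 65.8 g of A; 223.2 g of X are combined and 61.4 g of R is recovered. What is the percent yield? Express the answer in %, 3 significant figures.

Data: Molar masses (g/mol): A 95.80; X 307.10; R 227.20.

37.2 %

n(A) = 65.80 / 95.80 = 0.6868 mol
n(X) = 223.2 / 307.10 = 0.7268 mol
n/ν for A = 0.6868/2 = 0.3434
n/ν for X = 0.7268/3 = 0.2423
Smallest n/ν is X → limiting reagent.
theoretical n(R) = (3/3) × 0.7268 = 0.7268 mol → 165.1 g
% yield = 61.4 / 165.1 × 100 = 37.19 %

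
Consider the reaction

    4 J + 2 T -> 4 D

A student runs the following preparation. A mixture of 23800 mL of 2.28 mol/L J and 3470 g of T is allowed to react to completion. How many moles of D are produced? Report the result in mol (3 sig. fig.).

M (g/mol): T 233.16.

n(J) = 2.28 × 23800/1000 = 54.26 mol
n(T) = 3470 / 233.16 = 14.88 mol
n/ν for J = 54.26/4 = 13.57
n/ν for T = 14.88/2 = 7.440
Smallest n/ν is T → limiting reagent.
n(D) = (4/2) × 14.88 = 29.76 mol

29.8 mol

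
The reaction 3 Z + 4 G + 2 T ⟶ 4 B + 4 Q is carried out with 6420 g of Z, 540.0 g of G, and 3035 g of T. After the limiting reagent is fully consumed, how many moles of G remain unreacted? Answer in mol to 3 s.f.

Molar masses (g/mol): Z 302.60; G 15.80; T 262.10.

11.0 mol

n(Z) = 6420 / 302.60 = 21.22 mol
n(G) = 540.0 / 15.80 = 34.18 mol
n(T) = 3035 / 262.10 = 11.58 mol
n/ν for Z = 21.22/3 = 7.073
n/ν for G = 34.18/4 = 8.545
n/ν for T = 11.58/2 = 5.790
Smallest n/ν is T → limiting reagent.
G consumed = (4/2) × 11.58 = 23.16 mol
G remaining = 34.18 − 23.16 = 11.02 mol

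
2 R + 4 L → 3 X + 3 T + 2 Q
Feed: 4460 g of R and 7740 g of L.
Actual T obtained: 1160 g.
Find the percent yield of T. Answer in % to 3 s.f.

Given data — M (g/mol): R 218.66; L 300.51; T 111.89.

n(R) = 4460 / 218.66 = 20.40 mol
n(L) = 7740 / 300.51 = 25.76 mol
n/ν for R = 20.40/2 = 10.20
n/ν for L = 25.76/4 = 6.440
Smallest n/ν is L → limiting reagent.
theoretical n(T) = (3/4) × 25.76 = 19.32 mol → 2162 g
% yield = 1160 / 2162 × 100 = 53.65 %

53.7 %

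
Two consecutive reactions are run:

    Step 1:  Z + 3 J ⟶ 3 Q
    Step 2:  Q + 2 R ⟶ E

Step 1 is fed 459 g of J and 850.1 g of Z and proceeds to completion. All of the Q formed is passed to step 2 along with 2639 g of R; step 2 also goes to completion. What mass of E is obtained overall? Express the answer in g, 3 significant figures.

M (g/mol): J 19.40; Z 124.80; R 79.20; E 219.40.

Step 1:
n(J) = 459.0 / 19.40 = 23.66 mol
n(Z) = 850.1 / 124.80 = 6.812 mol
n/ν → J: 7.887, Z: 6.812; Z is limiting.
n(Q) produced = (3/1) × 6.812 = 20.44 mol
Step 2:
n(Q) available = 20.44 mol
n(R) = 2639 / 79.20 = 33.32 mol
n/ν → Q: 20.44, R: 16.66; R is limiting.
n(E) = (1/2) × 33.32 = 16.66 mol
mass = 16.66 × 219.40 = 3655 g

3660 g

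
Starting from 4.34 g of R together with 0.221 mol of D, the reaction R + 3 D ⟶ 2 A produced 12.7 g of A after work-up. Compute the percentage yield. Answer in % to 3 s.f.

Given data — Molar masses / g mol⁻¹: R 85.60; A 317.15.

n(R) = 4.340 / 85.60 = 0.05070 mol
n(D) = 0.2210 mol
n/ν for R = 0.05070/1 = 0.05070
n/ν for D = 0.2210/3 = 0.07367
Smallest n/ν is R → limiting reagent.
theoretical n(A) = (2/1) × 0.05070 = 0.1014 mol → 32.16 g
% yield = 12.7 / 32.16 × 100 = 39.49 %

39.5 %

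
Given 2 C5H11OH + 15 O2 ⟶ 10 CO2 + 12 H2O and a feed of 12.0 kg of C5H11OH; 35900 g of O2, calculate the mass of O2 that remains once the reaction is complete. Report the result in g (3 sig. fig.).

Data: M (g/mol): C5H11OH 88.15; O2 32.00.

3230 g

n(C5H11OH) = 12.00×1000 / 88.15 = 136.1 mol
n(O2) = 35900 / 32.00 = 1122 mol
n/ν → C5H11OH: 68.05, O2: 74.80; C5H11OH is limiting.
O2 consumed = (15/2) × 136.1 = 1021 mol
O2 remaining = 1122 − 1021 = 101.0 mol
mass = 101.0 × 32.00 = 3232 g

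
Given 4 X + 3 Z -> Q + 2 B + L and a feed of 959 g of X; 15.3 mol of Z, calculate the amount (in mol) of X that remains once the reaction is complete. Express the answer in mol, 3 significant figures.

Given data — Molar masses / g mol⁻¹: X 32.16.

9.42 mol

n(X) = 959.0 / 32.16 = 29.82 mol
n(Z) = 15.30 mol
n/ν for X = 29.82/4 = 7.455
n/ν for Z = 15.30/3 = 5.100
Smallest n/ν is Z → limiting reagent.
X consumed = (4/3) × 15.30 = 20.40 mol
X remaining = 29.82 − 20.40 = 9.420 mol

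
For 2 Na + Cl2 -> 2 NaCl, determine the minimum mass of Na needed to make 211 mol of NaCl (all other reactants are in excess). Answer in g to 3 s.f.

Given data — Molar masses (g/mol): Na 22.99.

4850 g

n(NaCl) = 211.0 mol
n(Na) = (2/2) × 211.0 = 211.0 mol
mass = 211.0 × 22.99 = 4851 g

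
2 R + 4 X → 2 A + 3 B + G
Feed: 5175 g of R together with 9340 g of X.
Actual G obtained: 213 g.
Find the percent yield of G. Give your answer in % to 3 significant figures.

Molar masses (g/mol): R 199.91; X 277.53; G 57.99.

43.7 %

n(R) = 5175 / 199.91 = 25.89 mol
n(X) = 9340 / 277.53 = 33.65 mol
n/ν for R = 25.89/2 = 12.95
n/ν for X = 33.65/4 = 8.413
Smallest n/ν is X → limiting reagent.
theoretical n(G) = (1/4) × 33.65 = 8.413 mol → 487.9 g
% yield = 213 / 487.9 × 100 = 43.66 %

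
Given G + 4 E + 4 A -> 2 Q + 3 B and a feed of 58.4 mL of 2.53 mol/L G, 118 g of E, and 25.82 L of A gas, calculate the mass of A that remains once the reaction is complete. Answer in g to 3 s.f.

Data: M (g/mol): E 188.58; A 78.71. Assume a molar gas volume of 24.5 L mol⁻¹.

n(G) = 2.53 × 58.40/1000 = 0.1478 mol
n(E) = 118.0 / 188.58 = 0.6257 mol
n(A) = 25.82 / 24.5 = 1.054 mol
n/ν for G = 0.1478/1 = 0.1478
n/ν for E = 0.6257/4 = 0.1564
n/ν for A = 1.054/4 = 0.2635
Smallest n/ν is G → limiting reagent.
A consumed = (4/1) × 0.1478 = 0.5912 mol
A remaining = 1.054 − 0.5912 = 0.4628 mol
mass = 0.4628 × 78.71 = 36.43 g

36.4 g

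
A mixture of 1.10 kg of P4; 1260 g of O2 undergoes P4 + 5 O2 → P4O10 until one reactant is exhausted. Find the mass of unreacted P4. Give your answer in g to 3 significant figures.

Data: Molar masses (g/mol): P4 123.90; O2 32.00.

n(P4) = 1.100×1000 / 123.90 = 8.878 mol
n(O2) = 1260 / 32.00 = 39.38 mol
n/ν for P4 = 8.878/1 = 8.878
n/ν for O2 = 39.38/5 = 7.876
Smallest n/ν is O2 → limiting reagent.
P4 consumed = (1/5) × 39.38 = 7.876 mol
P4 remaining = 8.878 − 7.876 = 1.002 mol
mass = 1.002 × 123.90 = 124.1 g

124 g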